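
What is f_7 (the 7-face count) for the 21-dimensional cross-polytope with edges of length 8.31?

Number of 7-faces = 2^(7+1) · C(21,7+1) = 256 · 203490 = 52093440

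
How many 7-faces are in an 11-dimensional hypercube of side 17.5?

Choose 7 of 11 axes to span the face (C(11,7) = 330 ways), then fix each of the remaining 4 coordinates at one of its two extreme values (2^4 = 16 ways): 330·16 = 5280.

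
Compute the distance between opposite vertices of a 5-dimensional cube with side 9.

||(9,9,...,9)|| = √(5)·9 ≈ 20.1246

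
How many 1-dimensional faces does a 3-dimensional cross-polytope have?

Number of 1-faces = 2^(1+1) · C(3,1+1) = 4 · 3 = 12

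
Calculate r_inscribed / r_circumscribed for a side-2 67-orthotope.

r_in / r_out = (2/2) / (2√67/2) = 1/√67 ≈ 0.122169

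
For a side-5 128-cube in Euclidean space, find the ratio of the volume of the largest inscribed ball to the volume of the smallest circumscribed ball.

Volume scales as r^n, and r_in/r_out = 1/√128, giving (1/√128)^128 ≈ 1.37582e-135.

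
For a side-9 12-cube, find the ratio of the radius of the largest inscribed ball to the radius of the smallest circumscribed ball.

r_in / r_out = (9/2) / (9√12/2) = 1/√12 ≈ 0.288675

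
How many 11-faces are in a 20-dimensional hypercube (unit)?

Choose 11 of 20 axes to span the face (C(20,11) = 167960 ways), then fix each of the remaining 9 coordinates at one of its two extreme values (2^9 = 512 ways): 167960·512 = 85995520.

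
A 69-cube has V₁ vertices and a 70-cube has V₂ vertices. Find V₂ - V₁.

V₁ = 2^69 = 590295810358705651712. V₂ = 2^70 = 1180591620717411303424. V₂ - V₁ = 590295810358705651712.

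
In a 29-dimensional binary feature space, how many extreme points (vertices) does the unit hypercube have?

Number of vertices = 2^29 = 536870912.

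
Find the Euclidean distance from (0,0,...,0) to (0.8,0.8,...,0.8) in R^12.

The space diagonal of an n-cube of side s is s√n. Here 0.8·√12 ≈ 2.77128.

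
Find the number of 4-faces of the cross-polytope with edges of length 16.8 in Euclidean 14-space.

An n-cross-polytope has 2^(k+1)·C(n,k+1) k-faces. Here 2^5·C(14,5) = 32·2002 = 64064.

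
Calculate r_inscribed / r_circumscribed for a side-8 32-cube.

Ratio = (s/2)/(s√32/2) = 32^(-1/2) ≈ 0.176777.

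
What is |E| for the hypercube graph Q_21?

The 21-cube has n·2^(n-1) = 21·2^20 = 21·1048576 = 22020096 edges.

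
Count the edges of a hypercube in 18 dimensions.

An n-cube has n·2^(n-1) edges. With n = 18: 18·131072 = 2359296.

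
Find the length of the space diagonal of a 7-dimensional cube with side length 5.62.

Diagonal = √7 · 5.62 ≈ 14.8691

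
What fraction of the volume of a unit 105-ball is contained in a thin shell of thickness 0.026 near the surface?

Shell fraction = 1 - (1-0.026)^105 ≈ 0.937094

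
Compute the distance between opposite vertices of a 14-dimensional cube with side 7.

||(7,7,...,7)|| = √(14)·7 ≈ 26.1916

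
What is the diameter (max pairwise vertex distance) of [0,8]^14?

d = √(8² + 8² + ... + 8²) [14 terms] = √(14·8²) = 8√14 ≈ 29.9333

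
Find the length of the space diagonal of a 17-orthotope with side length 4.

Diagonal = √17 · 4 ≈ 16.4924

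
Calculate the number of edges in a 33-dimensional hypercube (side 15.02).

An n-cube has n·2^(n-1) edges. With n = 33: 33·4294967296 = 141733920768.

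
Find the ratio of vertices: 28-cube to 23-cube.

The 28-cube has 2^28 = 268435456 vertices. The 23-cube has 2^23 = 8388608 vertices. Ratio: 268435456/8388608 = 32.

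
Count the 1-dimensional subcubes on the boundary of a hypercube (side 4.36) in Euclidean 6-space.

f_1(6-cube) = (6 choose 1) · 2^5 = 192.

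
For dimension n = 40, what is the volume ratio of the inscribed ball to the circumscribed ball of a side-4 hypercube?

V_in / V_out = (r_in/r_out)^40 = (1/√40)^40 = 40^(-40/2) ≈ 9.09495e-33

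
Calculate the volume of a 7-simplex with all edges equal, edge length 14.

For a regular n-simplex with edge a, V = (a^n / n!)·√((n+1)/2^n). With a=14, n=7: V ≈ 5228.84.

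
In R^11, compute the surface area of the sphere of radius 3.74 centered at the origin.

|∂B_11(3.74)| ≈ 1.10972e+07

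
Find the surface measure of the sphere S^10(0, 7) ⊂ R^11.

|∂B_11(7)| = 2582630848·π^5/135 ≈ 5.85434e+09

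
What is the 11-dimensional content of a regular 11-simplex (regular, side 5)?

V_11 = √(12) · 5^11 / (11! · 2^(11/2)) ≈ 0.0936354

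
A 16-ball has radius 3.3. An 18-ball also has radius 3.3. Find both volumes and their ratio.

V_16(3.3) ≈ 4.65481e+07. V_18(3.3) ≈ 1.76944e+08. Ratio V_16/V_18 ≈ 0.2631.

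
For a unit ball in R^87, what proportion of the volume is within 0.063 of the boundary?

V(inner)/V(outer) = ((1-0.063)/1)^87 ≈ 0.003478, so the shell fraction is 0.996522.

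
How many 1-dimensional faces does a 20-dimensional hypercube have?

Choose 1 of 20 axes to span the face (C(20,1) = 20 ways), then fix each of the remaining 19 coordinates at one of its two extreme values (2^19 = 524288 ways): 20·524288 = 10485760.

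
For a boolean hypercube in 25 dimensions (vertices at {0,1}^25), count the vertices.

An n-cube has 2^n vertices; for n = 25 that is 2^25 = 33554432.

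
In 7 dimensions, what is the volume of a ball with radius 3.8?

The n-ball volume is π^(n/2)·r^n/Γ(n/2+1). With n=7, r=3.8: V ≈ 54058.7.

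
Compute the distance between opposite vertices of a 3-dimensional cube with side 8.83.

d = √(8.83² + 8.83² + ... + 8.83²) [3 terms] = √(3·8.83²) = 8.83√3 ≈ 15.294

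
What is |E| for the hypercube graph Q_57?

An n-cube has n·2^(n-1) edges. With n = 57: 57·72057594037927936 = 4107282860161892352.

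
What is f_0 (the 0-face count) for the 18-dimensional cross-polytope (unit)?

An n-cross-polytope has 2^(k+1)·C(n,k+1) k-faces. Here 2^1·C(18,1) = 2·18 = 36.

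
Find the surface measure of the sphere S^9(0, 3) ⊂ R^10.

|∂B_10(3)| = 6561·π^5/4 ≈ 501949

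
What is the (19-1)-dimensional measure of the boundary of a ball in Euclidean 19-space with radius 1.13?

S_19(1.13) = 2·π^(19/2)·(1.13)^18 / Γ(19/2) ≈ 7.99379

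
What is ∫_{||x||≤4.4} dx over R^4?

V_4(4.4) = π^(4/2) · (4.4)^4 / Γ(4/2 + 1) ≈ 1849.61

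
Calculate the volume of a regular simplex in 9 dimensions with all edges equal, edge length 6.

V = (6^9 / 9!) · √((9+1) / 2^9) ≈ 3.88118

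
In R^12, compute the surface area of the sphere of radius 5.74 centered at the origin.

|∂B_12(5.74)| ≈ 3.57091e+09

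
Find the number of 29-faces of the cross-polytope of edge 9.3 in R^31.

Number of 29-faces = 2^(29+1) · C(31,29+1) = 1073741824 · 31 = 33285996544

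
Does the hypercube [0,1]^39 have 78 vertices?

False. The 39-cube has 2^39 = 549755813888 vertices.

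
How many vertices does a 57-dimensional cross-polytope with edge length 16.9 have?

An n-cross-polytope has 2n vertices; here n = 57, giving 114.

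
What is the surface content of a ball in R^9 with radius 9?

The surface area of an n-ball is 2π^(n/2) r^(n-1) / Γ(n/2). For n=9, r=9: 459165024·π^4/35 ≈ 1.27791e+09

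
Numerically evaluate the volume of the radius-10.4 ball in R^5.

Volume = π^{5/2}·(10.4)^5/Γ(7/2) ≈ 640420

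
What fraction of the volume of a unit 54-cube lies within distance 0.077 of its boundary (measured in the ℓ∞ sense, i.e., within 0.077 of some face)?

The inner cube has side 1-2·0.077 = 0.846 and volume (0.846)^54 ≈ 0.0001197, so the shell holds 0.99988 of the volume.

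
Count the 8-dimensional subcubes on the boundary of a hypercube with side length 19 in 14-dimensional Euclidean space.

Number of 8-faces = C(14,8) · 2^(14-8) = 3003 · 64 = 192192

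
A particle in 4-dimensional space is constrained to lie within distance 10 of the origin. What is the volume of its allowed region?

Volume = π^{4/2}·(10)^4/Γ(3) = 5000·π^2 ≈ 49348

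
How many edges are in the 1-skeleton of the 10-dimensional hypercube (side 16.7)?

Each of the 2^10 = 1024 vertices has degree 10; total edges = 10·2^10/2 = 5120.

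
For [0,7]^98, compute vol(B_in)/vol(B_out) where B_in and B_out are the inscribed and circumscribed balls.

Volume scales as r^n, and r_in/r_out = 1/√98, giving (1/√98)^98 ≈ 2.69105e-98.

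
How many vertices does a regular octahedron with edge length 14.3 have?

The 3-dimensional cross-polytope has 2n = 2·3 = 6 vertices.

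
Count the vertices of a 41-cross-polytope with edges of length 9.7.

An n-cross-polytope has 2n vertices; here n = 41, giving 82.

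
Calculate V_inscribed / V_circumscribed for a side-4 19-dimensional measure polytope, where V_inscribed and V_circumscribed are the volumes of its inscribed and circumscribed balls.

V_in/V_out = n^(-n/2) = 19^(-19/2) ≈ 7.10953e-13.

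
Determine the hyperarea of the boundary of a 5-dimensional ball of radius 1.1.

The surface area of an n-ball is 2π^(n/2) r^(n-1) / Γ(n/2). For n=5, r=1.1: 38.5336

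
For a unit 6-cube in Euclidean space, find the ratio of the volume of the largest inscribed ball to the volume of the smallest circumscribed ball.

V_in/V_out = n^(-n/2) = 6^(-6/2) ≈ 0.00462963.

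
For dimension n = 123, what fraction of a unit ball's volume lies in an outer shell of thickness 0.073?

1 - (1-0.073)^123 ≈ 0.999911 ≈ 99.9911%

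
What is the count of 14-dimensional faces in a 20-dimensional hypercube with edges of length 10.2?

Number of 14-faces = C(20,14) · 2^(20-14) = 38760 · 64 = 2480640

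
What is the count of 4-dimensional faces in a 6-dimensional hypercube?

Number of 4-faces = C(6,4) · 2^(6-4) = 15 · 4 = 60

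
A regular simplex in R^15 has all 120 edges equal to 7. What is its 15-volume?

For a regular n-simplex with edge a, V = (a^n / n!)·√((n+1)/2^n). With a=7, n=15: V ≈ 0.0802243.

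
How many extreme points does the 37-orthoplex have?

The vertices are ±e_1, ..., ±e_37, so there are 2·37 = 74.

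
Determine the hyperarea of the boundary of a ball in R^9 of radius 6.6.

|∂B_9(6.6)| ≈ 1.06884e+08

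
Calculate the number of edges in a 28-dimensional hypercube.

Number of 1-faces = C(28,1)·2^(28-1) = 28·134217728 = 3758096384.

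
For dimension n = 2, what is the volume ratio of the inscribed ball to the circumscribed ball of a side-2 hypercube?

The radii are 2/2 and 2√2/2, so the volume ratio is (1/√2)^2 = 2^{-2/2} ≈ 0.5.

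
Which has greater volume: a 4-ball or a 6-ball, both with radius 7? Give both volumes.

V_4(7) ≈ 11848.5. V_6(7) ≈ 607976. The 6-ball is larger.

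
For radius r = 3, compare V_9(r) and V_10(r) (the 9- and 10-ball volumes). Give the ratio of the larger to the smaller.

V_9(3) ≈ 64924.6, V_10(3) ≈ 150585. The 10-ball is larger by a factor of 2.319.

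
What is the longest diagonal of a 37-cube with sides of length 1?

Diagonal = √37 · 1 ≈ 6.08276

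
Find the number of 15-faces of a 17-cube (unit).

An n-cube has C(n,k)·2^(n-k) k-faces. Here C(17,15)·2^2 = 136·4 = 544.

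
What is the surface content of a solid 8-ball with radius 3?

S_8(3) = 2·π^(8/2)·(3)^7 / Γ(8/2) = 729·π^4 ≈ 71011.2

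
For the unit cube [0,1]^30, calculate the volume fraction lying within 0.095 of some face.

The inner cube has side 1-2·0.095 = 0.81 and volume (0.81)^30 ≈ 0.001797, so the shell holds 0.998203 of the volume.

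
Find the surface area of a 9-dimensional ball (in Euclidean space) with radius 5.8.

|∂B_9(5.8)| ≈ 3.80175e+07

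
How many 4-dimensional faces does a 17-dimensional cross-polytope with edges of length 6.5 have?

Each 4-face is the convex hull of 5 vertices, one chosen as ±e_i from each of 5 distinct axes: 2^5·C(17,5) = 198016.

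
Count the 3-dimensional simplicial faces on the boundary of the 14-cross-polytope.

Each 3-face is the convex hull of 4 vertices, one chosen as ±e_i from each of 4 distinct axes: 2^4·C(14,4) = 16016.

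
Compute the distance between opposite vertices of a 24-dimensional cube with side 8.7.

The space diagonal of an n-cube of side s is s√n. Here 8.7·√24 ≈ 42.6211.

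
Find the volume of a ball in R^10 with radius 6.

The n-ball volume is π^(n/2)·r^n/Γ(n/2+1). With n=10, r=6: V = 2519424·π^5/5 ≈ 1.54199e+08.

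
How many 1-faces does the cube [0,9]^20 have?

An n-cube has n·2^(n-1) edges. With n = 20: 20·524288 = 10485760.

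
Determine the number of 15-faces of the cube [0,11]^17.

f_15(17-cube) = (17 choose 15) · 2^2 = 544.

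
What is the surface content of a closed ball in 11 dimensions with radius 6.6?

The surface area of an n-ball is 2π^(n/2) r^(n-1) / Γ(n/2). For n=11, r=6.6: 3.2504e+09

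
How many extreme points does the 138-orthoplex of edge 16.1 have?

The vertices are ±e_1, ..., ±e_138, so there are 2·138 = 276.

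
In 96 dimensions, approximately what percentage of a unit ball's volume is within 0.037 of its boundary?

1 - (1-0.037)^96 ≈ 0.973201 ≈ 97.32%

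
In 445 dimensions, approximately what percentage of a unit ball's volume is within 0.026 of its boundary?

1 - (1-0.026)^445 ≈ 0.999992 ≈ 99.999190%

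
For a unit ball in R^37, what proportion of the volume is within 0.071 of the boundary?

V(inner)/V(outer) = ((1-0.071)/1)^37 ≈ 0.06555, so the shell fraction is 0.934449.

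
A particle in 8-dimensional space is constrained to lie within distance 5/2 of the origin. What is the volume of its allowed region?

V = 390625·π^4/6144 ≈ 6193.1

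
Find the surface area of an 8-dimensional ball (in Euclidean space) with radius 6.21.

S_8(6.21) = 2·π^(8/2)·(6.21)^7 / Γ(8/2) ≈ 1.15643e+07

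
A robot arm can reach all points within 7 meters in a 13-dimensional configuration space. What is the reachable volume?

Volume = π^{13/2}·(7)^13/Γ(15/2) = 1771684761728·π^6/19305 ≈ 8.82299e+10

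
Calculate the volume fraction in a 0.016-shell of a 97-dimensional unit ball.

V(inner)/V(outer) = ((1-0.016)/1)^97 ≈ 0.2092, so the shell fraction is 0.790818.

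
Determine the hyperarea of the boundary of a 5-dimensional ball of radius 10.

S = n·V_n(r)/r = 5·V_5(10)/10 (volume-to-surface relation), giving 80000·π^2/3 ≈ 263189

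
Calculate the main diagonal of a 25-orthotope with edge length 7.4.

||(7.4,7.4,...,7.4)|| = √(25)·7.4 = 37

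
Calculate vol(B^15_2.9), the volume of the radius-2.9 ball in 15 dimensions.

The n-ball volume is π^(n/2)·r^n/Γ(n/2+1). With n=15, r=2.9: V ≈ 3.29155e+06.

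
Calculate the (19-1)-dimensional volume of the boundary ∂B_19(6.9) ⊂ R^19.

|∂B_19(6.9)| ≈ 1.11333e+15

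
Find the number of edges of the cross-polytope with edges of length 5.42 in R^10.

Number of 1-faces = 2^(1+1) · C(10,1+1) = 4 · 45 = 180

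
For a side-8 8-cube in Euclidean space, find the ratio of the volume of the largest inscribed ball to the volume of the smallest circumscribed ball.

The radii are 8/2 and 8√8/2, so the volume ratio is (1/√8)^8 = 8^{-8/2} ≈ 0.000244141.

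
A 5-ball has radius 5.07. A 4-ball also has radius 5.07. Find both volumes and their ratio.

V_5(5.07) ≈ 17633.5. V_4(5.07) ≈ 3260.63. Ratio V_5/V_4 ≈ 5.408.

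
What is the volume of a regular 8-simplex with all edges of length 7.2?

V_8 = √(9) · 7.2^8 / (8! · 2^(8/2)) ≈ 33.5846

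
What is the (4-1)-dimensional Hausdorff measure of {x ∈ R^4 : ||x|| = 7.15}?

S_4(7.15) = 2·π^(4/2)·(7.15)^3 / Γ(4/2) ≈ 7215.19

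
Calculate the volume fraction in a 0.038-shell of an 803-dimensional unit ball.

1 - (1-0.038)^803 ≈ 1 - 3.087e-14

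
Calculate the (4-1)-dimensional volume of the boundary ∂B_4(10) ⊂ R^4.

The surface area of an n-ball is 2π^(n/2) r^(n-1) / Γ(n/2). For n=4, r=10: 2000·π^2 ≈ 19739.2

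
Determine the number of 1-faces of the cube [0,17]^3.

Choose 1 of 3 axes to span the face (C(3,1) = 3 ways), then fix each of the remaining 2 coordinates at one of its two extreme values (2^2 = 4 ways): 3·4 = 12.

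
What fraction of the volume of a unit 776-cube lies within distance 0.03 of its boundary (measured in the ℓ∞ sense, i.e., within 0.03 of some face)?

The inner cube has side 1-2·0.03 = 0.94 and volume (0.94)^776 ≈ 1.404e-21, so the shell holds 1 - 1.404e-21 of the volume.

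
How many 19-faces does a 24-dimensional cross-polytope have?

An n-cross-polytope has 2^(k+1)·C(n,k+1) k-faces. Here 2^20·C(24,20) = 1048576·10626 = 11142168576.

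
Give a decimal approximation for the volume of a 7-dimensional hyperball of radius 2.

The n-ball volume is π^(n/2)·r^n/Γ(n/2+1). With n=7, r=2: V = 2048·π^3/105 ≈ 604.77.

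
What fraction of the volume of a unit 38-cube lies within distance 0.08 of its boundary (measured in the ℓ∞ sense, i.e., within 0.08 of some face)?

The inner cube has side 1-2·0.08 = 0.84 and volume (0.84)^38 ≈ 0.001326, so the shell holds 0.998674 of the volume.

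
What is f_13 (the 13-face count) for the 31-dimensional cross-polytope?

Number of 13-faces = 2^(13+1) · C(31,13+1) = 16384 · 265182525 = 4344750489600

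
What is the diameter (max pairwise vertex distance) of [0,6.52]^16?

Diagonal = √16 · 6.52 = 26.08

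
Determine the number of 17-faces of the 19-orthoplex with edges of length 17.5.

f_17(19-orthoplex) = 2^18 · (19 choose 18) = 4980736.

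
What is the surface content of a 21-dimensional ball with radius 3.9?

The surface area of an n-ball is 2π^(n/2) r^(n-1) / Γ(n/2). For n=21, r=3.9: 1.94115e+11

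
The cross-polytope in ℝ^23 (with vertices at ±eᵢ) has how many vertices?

The 23-dimensional cross-polytope has 2n = 2·23 = 46 vertices.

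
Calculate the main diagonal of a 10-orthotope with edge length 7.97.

||(7.97,7.97,...,7.97)|| = √(10)·7.97 ≈ 25.2034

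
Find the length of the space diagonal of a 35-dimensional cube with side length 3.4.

d = √(3.4² + 3.4² + ... + 3.4²) [35 terms] = √(35·3.4²) = 3.4√35 ≈ 20.1147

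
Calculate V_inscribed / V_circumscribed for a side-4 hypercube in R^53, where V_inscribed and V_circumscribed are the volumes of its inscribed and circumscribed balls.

Volume scales as r^n, and r_in/r_out = 1/√53, giving (1/√53)^53 ≈ 2.02623e-46.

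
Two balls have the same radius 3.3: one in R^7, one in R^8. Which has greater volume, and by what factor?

V_7(3.3) ≈ 20136.2, V_8(3.3) ≈ 57082.1. The 8-ball is larger by a factor of 2.835.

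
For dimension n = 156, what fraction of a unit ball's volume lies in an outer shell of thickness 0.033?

1 - (1-0.033)^156 ≈ 0.994672 ≈ 99.47%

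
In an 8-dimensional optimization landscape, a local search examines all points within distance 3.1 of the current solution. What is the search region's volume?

Volume = π^{8/2}·(3.1)^8/Γ(5) ≈ 34616.4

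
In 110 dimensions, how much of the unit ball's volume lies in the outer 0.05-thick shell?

V(inner)/V(outer) = ((1-0.05)/1)^110 ≈ 0.003545, so the shell fraction is 0.996455.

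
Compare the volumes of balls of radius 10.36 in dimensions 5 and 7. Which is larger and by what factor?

V_5(10.36) ≈ 628199, V_7(10.36) ≈ 6.052e+07. The 7-ball is larger by a factor of 96.34.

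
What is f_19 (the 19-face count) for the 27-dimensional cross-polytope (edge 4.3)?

Each 19-face is the convex hull of 20 vertices, one chosen as ±e_i from each of 20 distinct axes: 2^20·C(27,20) = 931166945280.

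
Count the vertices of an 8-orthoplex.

Number of vertices = 2n = 16.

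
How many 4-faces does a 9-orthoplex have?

f_4(9-orthoplex) = 2^5 · (9 choose 5) = 4032.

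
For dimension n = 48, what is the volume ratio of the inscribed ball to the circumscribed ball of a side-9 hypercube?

V_in / V_out = (r_in/r_out)^48 = (1/√48)^48 = 48^(-48/2) ≈ 4.469e-41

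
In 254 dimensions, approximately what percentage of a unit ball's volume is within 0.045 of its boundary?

1 - (1-0.045)^254 ≈ 0.999992 ≈ 99.999167%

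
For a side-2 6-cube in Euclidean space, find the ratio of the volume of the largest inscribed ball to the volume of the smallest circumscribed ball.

Volume scales as r^n, and r_in/r_out = 1/√6, giving (1/√6)^6 ≈ 0.00462963.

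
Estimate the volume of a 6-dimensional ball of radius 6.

Volume = π^{6/2}·(6)^6/Γ(4) = 7776·π^3 ≈ 241105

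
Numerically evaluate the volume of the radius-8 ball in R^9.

Volume = π^{9/2}·(8)^9/Γ(11/2) = 4294967296·π^4/945 ≈ 4.42718e+08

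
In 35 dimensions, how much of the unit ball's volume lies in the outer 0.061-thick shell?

1 - (1-0.061)^35 ≈ 0.889517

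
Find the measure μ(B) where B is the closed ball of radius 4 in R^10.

V = 131072·π^5/15 ≈ 2.67404e+06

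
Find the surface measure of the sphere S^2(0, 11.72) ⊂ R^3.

S = n·V_n(r)/r = 3·V_3(11.72)/11.72 (volume-to-surface relation), giving 4πr² = 4π·(11.72)² ≈ 1726.1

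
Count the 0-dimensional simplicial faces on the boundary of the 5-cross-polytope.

An n-cross-polytope has 2^(k+1)·C(n,k+1) k-faces. Here 2^1·C(5,1) = 2·5 = 10.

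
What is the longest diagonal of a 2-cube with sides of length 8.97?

d = √(8.97² + 8.97² + ... + 8.97²) [2 terms] = √(2·8.97²) = 8.97√2 ≈ 12.6855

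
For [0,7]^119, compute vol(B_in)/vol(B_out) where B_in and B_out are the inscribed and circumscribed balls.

V_in/V_out = n^(-n/2) = 119^(-119/2) ≈ 3.19857e-124.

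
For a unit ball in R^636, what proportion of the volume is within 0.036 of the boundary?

Shell fraction = 1 - (1-0.036)^636 ≈ 1 - 7.464e-11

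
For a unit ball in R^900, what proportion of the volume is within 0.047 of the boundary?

1 - (1-0.047)^900 ≈ 1 - 1.526e-19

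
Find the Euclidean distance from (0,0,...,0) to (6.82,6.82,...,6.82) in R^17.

||(6.82,6.82,...,6.82)|| = √(17)·6.82 ≈ 28.1196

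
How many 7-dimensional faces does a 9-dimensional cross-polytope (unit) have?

An n-cross-polytope has 2^(k+1)·C(n,k+1) k-faces. Here 2^8·C(9,8) = 256·9 = 2304.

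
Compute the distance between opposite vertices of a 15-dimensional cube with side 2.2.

||(2.2,2.2,...,2.2)|| = √(15)·2.2 ≈ 8.52056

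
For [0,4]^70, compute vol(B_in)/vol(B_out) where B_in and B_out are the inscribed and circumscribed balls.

Volume scales as r^n, and r_in/r_out = 1/√70, giving (1/√70)^70 ≈ 2.63979e-65.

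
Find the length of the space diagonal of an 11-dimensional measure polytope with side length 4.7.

Diagonal = √11 · 4.7 ≈ 15.5881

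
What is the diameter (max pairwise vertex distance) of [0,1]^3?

The space diagonal of an n-cube of side s is s√n. Here 1·√3 ≈ 1.73205.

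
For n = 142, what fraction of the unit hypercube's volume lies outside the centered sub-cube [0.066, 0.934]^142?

The inner cube has side 1-2·0.066 = 0.868 and volume (0.868)^142 ≈ 1.861e-09, so the shell holds 0.9999999981 of the volume.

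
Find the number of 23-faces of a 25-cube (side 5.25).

Choose 23 of 25 axes to span the face (C(25,23) = 300 ways), then fix each of the remaining 2 coordinates at one of its two extreme values (2^2 = 4 ways): 300·4 = 1200.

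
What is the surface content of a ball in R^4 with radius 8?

The surface area of an n-ball is 2π^(n/2) r^(n-1) / Γ(n/2). For n=4, r=8: 1024·π^2 ≈ 10106.5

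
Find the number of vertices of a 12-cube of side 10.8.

Each vertex is a binary string of length 12, so there are 2^12 = 4096.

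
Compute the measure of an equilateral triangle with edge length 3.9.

Area = (√3/4) · 3.9² = 6.58612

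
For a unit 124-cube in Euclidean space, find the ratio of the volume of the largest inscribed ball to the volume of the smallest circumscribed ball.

V_in/V_out = n^(-n/2) = 124^(-124/2) ≈ 1.61382e-130.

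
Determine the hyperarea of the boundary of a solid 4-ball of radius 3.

S = n·V_n(r)/r = 4·V_4(3)/3 (volume-to-surface relation), giving 54·π^2 ≈ 532.959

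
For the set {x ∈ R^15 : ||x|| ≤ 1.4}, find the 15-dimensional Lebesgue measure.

V_15(1.4) = π^(15/2) · (1.4)^15 / Γ(15/2 + 1) ≈ 59.3404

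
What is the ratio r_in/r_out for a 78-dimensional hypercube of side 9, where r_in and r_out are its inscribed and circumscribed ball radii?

For an n-cube of any side s, the inradius is s/2 and the circumradius is s√n/2, so the ratio is 1/√78 ≈ 0.113228.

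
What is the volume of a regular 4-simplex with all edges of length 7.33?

V = (7.33^4 / 4!) · √((4+1) / 2^4) ≈ 67.2403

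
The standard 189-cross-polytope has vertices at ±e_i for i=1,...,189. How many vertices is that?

The vertices are ±e_1, ..., ±e_189, so there are 2·189 = 378.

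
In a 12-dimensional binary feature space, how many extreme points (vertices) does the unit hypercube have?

The 12-cube has 2^12 = 4096 vertices.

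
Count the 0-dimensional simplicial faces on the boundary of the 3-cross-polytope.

f_0(3-orthoplex) = 2^1 · (3 choose 1) = 6.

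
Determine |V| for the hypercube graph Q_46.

An n-cube has 2^n vertices; for n = 46 that is 2^46 = 70368744177664.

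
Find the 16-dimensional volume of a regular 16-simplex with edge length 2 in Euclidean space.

V_16 = √(17) · 2^16 / (16! · 2^(16/2)) ≈ 5.04481e-11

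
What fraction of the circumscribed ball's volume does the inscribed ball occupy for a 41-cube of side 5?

V_in/V_out = n^(-n/2) = 41^(-41/2) ≈ 8.66824e-34.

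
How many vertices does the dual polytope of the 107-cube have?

The vertices are ±e_1, ..., ±e_107, so there are 2·107 = 214.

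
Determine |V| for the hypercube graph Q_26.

The 26-cube has 2^26 = 67108864 vertices.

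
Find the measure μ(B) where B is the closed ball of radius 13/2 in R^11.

The n-ball volume is π^(n/2)·r^n/Γ(n/2+1). With n=11, r=13/2: V = 1792160394037·π^5/332640 ≈ 1.64874e+09.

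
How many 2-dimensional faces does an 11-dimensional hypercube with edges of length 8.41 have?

Choose 2 of 11 axes to span the face (C(11,2) = 55 ways), then fix each of the remaining 9 coordinates at one of its two extreme values (2^9 = 512 ways): 55·512 = 28160.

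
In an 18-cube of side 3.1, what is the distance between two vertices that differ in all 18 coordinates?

Diagonal = √18 · 3.1 ≈ 13.1522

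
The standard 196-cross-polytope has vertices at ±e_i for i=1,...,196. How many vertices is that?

Number of vertices = 2n = 392.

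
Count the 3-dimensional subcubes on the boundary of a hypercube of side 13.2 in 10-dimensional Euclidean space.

f_3(10-cube) = (10 choose 3) · 2^7 = 15360.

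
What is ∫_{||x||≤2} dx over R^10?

V_10(2) = π^(10/2) · (2)^10 / Γ(10/2 + 1) = 128·π^5/15 ≈ 2611.37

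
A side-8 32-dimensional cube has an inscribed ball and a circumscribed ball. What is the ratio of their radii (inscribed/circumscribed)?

For an n-cube of any side s, the inradius is s/2 and the circumradius is s√n/2, so the ratio is 1/√32 ≈ 0.176777.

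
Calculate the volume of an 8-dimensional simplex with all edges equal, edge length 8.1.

V = (8.1^8 / 8!) · √((8+1) / 2^8) ≈ 86.171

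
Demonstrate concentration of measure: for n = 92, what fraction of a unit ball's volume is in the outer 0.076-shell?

1 - (1-0.076)^92 ≈ 0.999305 ≈ 99.93%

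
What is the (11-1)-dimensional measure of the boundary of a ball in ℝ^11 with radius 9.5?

|∂B_11(9.5)| = 6131066257801·π^5/15120 ≈ 1.24089e+11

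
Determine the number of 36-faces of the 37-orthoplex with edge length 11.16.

Each 36-face is the convex hull of 37 vertices, one chosen as ±e_i from each of 37 distinct axes: 2^37·C(37,37) = 137438953472.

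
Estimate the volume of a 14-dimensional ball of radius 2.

V = 1024·π^7/315 ≈ 9818.35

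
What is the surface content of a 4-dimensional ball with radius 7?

S_4(7) = 2·π^(4/2)·(7)^3 / Γ(4/2) = 686·π^2 ≈ 6770.55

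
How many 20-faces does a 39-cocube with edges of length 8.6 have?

f_20(39-orthoplex) = 2^21 · (39 choose 21) = 130776603536916480.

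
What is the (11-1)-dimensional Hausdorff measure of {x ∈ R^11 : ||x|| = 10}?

|∂B_11(10)| = 128000000000·π^5/189 ≈ 2.07251e+11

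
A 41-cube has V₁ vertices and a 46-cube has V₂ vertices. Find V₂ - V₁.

V₁ = 2^41 = 2199023255552. V₂ = 2^46 = 70368744177664. V₂ - V₁ = 68169720922112.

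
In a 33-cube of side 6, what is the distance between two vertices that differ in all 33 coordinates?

d = √(6² + 6² + ... + 6²) [33 terms] = √(33·6²) = 6√33 ≈ 34.4674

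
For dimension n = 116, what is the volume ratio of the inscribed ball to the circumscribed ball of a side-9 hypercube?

V_in / V_out = (r_in/r_out)^116 = (1/√116)^116 = 116^(-116/2) ≈ 1.82573e-120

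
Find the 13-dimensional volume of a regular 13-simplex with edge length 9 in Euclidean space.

For a regular n-simplex with edge a, V = (a^n / n!)·√((n+1)/2^n). With a=9, n=13: V ≈ 16.8749.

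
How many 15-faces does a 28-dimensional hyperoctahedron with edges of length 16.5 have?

Each 15-face is the convex hull of 16 vertices, one chosen as ±e_i from each of 16 distinct axes: 2^16·C(28,16) = 1993720135680.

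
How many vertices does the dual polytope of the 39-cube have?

The vertices are ±e_1, ..., ±e_39, so there are 2·39 = 78.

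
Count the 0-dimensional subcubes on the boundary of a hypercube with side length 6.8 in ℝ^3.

An n-cube has C(n,k)·2^(n-k) k-faces. Here C(3,0)·2^3 = 1·8 = 8.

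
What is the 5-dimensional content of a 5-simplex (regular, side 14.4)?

V = (14.4^5 / 5!) · √((5+1) / 2^5) ≈ 2234.25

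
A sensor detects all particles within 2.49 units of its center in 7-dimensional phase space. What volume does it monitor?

The n-ball volume is π^(n/2)·r^n/Γ(n/2+1). With n=7, r=2.49: V ≈ 2803.99.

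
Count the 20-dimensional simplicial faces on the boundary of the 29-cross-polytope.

An n-cross-polytope has 2^(k+1)·C(n,k+1) k-faces. Here 2^21·C(29,21) = 2097152·4292145 = 9001280471040.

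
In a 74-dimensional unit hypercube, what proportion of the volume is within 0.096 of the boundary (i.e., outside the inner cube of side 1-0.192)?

Shell fraction = 1 - (1-0.192)^74 ≈ 0.9999998593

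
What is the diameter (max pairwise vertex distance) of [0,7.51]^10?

Diagonal = √10 · 7.51 ≈ 23.7487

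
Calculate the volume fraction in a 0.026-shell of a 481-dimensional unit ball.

V(inner)/V(outer) = ((1-0.026)/1)^481 ≈ 3.139e-06, so the shell fraction is 0.9999968605.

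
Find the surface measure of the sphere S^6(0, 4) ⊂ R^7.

The surface area of an n-ball is 2π^(n/2) r^(n-1) / Γ(n/2). For n=7, r=4: 65536·π^3/15 ≈ 135468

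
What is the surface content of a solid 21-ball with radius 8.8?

The surface area of an n-ball is 2π^(n/2) r^(n-1) / Γ(n/2). For n=21, r=8.8: 2.27206e+18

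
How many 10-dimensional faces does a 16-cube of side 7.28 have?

Number of 10-faces = C(16,10) · 2^(16-10) = 8008 · 64 = 512512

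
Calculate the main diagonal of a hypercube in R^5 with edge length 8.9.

||(8.9,8.9,...,8.9)|| = √(5)·8.9 ≈ 19.901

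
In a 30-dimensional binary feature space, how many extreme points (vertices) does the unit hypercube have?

An n-cube has 2^n vertices; for n = 30 that is 2^30 = 1073741824.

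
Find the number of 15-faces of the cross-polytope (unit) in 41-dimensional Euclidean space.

Each 15-face is the convex hull of 16 vertices, one chosen as ±e_i from each of 16 distinct axes: 2^16·C(41,16) = 6755283547324416.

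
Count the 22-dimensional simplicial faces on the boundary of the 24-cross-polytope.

f_22(24-orthoplex) = 2^23 · (24 choose 23) = 201326592.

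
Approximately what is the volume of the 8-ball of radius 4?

Volume = π^{8/2}·(4)^8/Γ(5) = 8192·π^4/3 ≈ 265992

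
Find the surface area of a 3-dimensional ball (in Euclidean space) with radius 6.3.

S_3(6.3) = 2·π^(3/2)·(6.3)^2 / Γ(3/2) = 4πr² = 4π·(6.3)² ≈ 498.759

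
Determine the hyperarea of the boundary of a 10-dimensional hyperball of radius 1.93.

|∂B_10(1.93)| ≈ 9475.1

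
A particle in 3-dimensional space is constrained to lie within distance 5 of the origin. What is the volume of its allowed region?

V_3(5) = π^(3/2) · (5)^3 / Γ(3/2 + 1) = 500·π/3 ≈ 523.599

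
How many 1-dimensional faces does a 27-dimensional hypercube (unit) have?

Choose 1 of 27 axes to span the face (C(27,1) = 27 ways), then fix each of the remaining 26 coordinates at one of its two extreme values (2^26 = 67108864 ways): 27·67108864 = 1811939328.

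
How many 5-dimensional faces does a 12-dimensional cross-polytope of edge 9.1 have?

f_5(12-orthoplex) = 2^6 · (12 choose 6) = 59136.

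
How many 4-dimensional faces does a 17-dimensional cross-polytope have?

Each 4-face is the convex hull of 5 vertices, one chosen as ±e_i from each of 5 distinct axes: 2^5·C(17,5) = 198016.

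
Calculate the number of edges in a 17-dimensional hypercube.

Number of 1-faces = C(17,1)·2^(17-1) = 17·65536 = 1114112.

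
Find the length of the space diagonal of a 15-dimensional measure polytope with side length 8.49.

d = √(8.49² + 8.49² + ... + 8.49²) [15 terms] = √(15·8.49²) = 8.49√15 ≈ 32.8816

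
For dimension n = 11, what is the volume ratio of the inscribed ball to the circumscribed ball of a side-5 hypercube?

The radii are 5/2 and 5√11/2, so the volume ratio is (1/√11)^11 = 11^{-11/2} ≈ 1.87215e-06.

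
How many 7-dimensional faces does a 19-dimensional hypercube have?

Number of 7-faces = C(19,7) · 2^(19-7) = 50388 · 4096 = 206389248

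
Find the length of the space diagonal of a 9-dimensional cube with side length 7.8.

||(7.8,7.8,...,7.8)|| = √(9)·7.8 = 23.4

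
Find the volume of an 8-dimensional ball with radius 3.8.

The n-ball volume is π^(n/2)·r^n/Γ(n/2+1). With n=8, r=3.8: V ≈ 176464.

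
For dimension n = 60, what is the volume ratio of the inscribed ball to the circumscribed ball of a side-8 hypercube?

The radii are 8/2 and 8√60/2, so the volume ratio is (1/√60)^60 = 60^{-60/2} ≈ 4.52337e-54.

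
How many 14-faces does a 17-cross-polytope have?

f_14(17-orthoplex) = 2^15 · (17 choose 15) = 4456448.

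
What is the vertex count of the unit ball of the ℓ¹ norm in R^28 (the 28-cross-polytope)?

Number of vertices = 2n = 56.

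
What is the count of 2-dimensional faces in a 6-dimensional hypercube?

Number of 2-faces = C(6,2) · 2^(6-2) = 15 · 16 = 240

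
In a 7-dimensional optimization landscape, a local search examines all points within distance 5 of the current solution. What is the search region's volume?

V = 250000·π^3/21 ≈ 369122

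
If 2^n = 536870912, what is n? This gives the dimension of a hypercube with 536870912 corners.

n = log_2(536870912) = 29.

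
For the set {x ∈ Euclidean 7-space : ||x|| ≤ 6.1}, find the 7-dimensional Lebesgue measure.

The n-ball volume is π^(n/2)·r^n/Γ(n/2+1). With n=7, r=6.1: V ≈ 1.48487e+06.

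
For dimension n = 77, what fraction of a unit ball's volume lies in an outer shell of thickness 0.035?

1 - (1-0.035)^77 ≈ 0.935642 ≈ 93.56%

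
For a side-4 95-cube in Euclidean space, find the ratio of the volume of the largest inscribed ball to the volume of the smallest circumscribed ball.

Volume scales as r^n, and r_in/r_out = 1/√95, giving (1/√95)^95 ≈ 1.14322e-94.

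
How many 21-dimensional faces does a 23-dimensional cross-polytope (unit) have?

An n-cross-polytope has 2^(k+1)·C(n,k+1) k-faces. Here 2^22·C(23,22) = 4194304·23 = 96468992.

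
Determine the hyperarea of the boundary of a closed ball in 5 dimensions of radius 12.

S = n·V_n(r)/r = 5·V_5(12)/12 (volume-to-surface relation), giving 55296·π^2 ≈ 545750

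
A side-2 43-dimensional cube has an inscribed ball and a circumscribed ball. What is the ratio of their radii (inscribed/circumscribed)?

r_in = 2/2 (half the side); r_out = 2√43/2 (half the diagonal). Ratio = 1/√43 ≈ 0.152499.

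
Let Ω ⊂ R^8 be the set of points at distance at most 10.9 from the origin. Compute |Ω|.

V_8(10.9) = π^(8/2) · (10.9)^8 / Γ(8/2 + 1) ≈ 8.08724e+08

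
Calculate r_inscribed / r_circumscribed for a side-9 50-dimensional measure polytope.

r_in / r_out = (9/2) / (9√50/2) = 1/√50 ≈ 0.141421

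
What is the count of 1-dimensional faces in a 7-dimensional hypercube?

f_1(7-cube) = (7 choose 1) · 2^6 = 448.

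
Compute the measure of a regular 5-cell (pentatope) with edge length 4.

V_4 = √(5) · 4^4 / (4! · 2^(4/2)) ≈ 5.96285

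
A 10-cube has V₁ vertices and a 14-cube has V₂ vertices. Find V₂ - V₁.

V₁ = 2^10 = 1024. V₂ = 2^14 = 16384. V₂ - V₁ = 15360.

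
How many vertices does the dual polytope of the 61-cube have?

The 61-dimensional cross-polytope has 2n = 2·61 = 122 vertices.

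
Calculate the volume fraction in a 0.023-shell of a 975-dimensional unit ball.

V(inner)/V(outer) = ((1-0.023)/1)^975 ≈ 1.403e-10, so the shell fraction is 1 - 1.403e-10.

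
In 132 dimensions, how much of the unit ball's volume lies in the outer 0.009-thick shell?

Shell fraction = 1 - (1-0.009)^132 ≈ 0.696805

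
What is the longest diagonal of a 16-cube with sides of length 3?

The space diagonal of an n-cube of side s is s√n. Here 3·√16 = 12.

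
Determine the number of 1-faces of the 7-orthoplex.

Number of 1-faces = 2^(1+1) · C(7,1+1) = 4 · 21 = 84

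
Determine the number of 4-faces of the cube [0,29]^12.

An n-cube has C(n,k)·2^(n-k) k-faces. Here C(12,4)·2^8 = 495·256 = 126720.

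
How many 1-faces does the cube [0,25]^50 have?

Each of the 2^50 = 1125899906842624 vertices has degree 50; total edges = 50·2^50/2 = 28147497671065600.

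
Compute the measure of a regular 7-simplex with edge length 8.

V_7 = √(8) · 8^7 / (7! · 2^(7/2)) ≈ 104.025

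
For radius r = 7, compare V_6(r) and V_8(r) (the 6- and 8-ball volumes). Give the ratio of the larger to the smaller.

V_6(7) ≈ 607976, V_8(7) ≈ 2.33977e+07. The 8-ball is larger by a factor of 38.48.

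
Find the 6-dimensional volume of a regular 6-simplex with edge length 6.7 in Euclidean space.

V = (6.7^6 / 6!) · √((6+1) / 2^6) ≈ 41.5504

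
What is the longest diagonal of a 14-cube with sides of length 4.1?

d = √(4.1² + 4.1² + ... + 4.1²) [14 terms] = √(14·4.1²) = 4.1√14 ≈ 15.3408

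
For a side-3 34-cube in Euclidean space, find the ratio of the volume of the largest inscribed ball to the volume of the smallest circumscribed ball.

V_in / V_out = (r_in/r_out)^34 = (1/√34)^34 = 34^(-34/2) ≈ 9.22271e-27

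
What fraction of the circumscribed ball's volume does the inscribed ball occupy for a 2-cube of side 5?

V_in/V_out = n^(-n/2) = 2^(-2/2) ≈ 0.5.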